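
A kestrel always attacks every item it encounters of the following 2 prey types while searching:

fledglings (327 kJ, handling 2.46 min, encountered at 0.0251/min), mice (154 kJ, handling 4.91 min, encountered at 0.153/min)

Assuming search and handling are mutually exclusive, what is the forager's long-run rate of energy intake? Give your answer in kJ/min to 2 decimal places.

17.52 kJ/min

R = Σλ_iE_i / (1 + Σλ_ih_i)
Numerator: 0.0251×327 + 0.153×154 = 31.77
Denominator: 1 + 0.0251×2.46 + 0.153×4.91 = 1.813
R = 31.77/1.813 = 17.52 kJ/min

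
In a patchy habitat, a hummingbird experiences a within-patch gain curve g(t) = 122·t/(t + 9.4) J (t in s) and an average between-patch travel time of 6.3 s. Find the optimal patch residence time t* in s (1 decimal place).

By the marginal value theorem, leave when the instantaneous gain rate g'(t) equals the habitat-wide average g(t)/(T + t).
g'(t) = 122·9.4/(t + 9.4)². Setting 122·9.4/(t+9.4)² = 122t/[(t+9.4)(6.3+t)] gives 9.4(6.3+t) = t(t+9.4), so t² = 9.4×6.3 = 59.22.
t* = √59.22 = 7.695 s.

7.7 s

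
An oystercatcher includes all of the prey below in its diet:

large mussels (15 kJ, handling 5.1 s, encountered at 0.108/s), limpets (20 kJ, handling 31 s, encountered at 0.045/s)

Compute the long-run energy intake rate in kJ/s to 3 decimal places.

R = (0.108×15 + 0.045×20) / (1 + 0.108×5.1 + 0.045×31) = 2.52/2.946 = 0.8555 kJ/s.

0.855 kJ/s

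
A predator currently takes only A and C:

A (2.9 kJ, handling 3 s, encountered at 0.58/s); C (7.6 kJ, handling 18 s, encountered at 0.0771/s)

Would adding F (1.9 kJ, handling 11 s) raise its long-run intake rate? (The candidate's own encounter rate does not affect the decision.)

No

On A and C alone, R = ΣλE/(1+Σλh) = 2.268/4.128 = 0.5494 kJ/s.
F: E/h = 1.9/11 = 0.1727 kJ/s.
Since 0.1727 < R, time spent handling F is better spent searching.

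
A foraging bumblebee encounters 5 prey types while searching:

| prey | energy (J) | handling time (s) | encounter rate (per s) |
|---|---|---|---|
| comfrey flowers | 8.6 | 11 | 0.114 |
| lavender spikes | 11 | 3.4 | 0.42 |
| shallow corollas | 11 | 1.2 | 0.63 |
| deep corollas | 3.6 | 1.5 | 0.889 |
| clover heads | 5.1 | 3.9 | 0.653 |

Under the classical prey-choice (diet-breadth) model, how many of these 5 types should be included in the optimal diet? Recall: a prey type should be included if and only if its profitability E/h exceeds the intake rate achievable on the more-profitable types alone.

Profitabilities (E/h, J/s): shallow corollas 9.17, lavender spikes 3.24, deep corollas 2.4, clover heads 1.31, comfrey flowers 0.782. Add prey in this order while the next type's profitability exceeds the intake rate on those already taken.
Rate on top 1: 3.946. lavender spikes: 3.24 < 3.946 → exclude; stop.
Optimal diet: shallow corollas — 1 of 5 types.

1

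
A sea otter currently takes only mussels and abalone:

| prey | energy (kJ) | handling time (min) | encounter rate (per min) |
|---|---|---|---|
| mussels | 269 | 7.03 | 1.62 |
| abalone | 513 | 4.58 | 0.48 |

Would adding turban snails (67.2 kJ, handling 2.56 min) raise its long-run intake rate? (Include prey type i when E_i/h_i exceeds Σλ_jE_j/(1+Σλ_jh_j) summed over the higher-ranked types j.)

Intake rate on the current diet: R = (1.62×269 + 0.48×513) / (1 + 1.62×7.03 + 0.48×4.58) = 682/14.59 = 46.76 kJ/min.
Profitability of turban snails: 67.2/2.56 = 26.25 kJ/min.
Since 26.25 < R, time spent handling turban snails is better spent searching.

No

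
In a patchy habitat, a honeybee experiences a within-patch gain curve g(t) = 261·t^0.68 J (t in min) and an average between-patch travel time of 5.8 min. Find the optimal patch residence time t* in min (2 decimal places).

12.33 min

By the marginal value theorem, leave when the instantaneous gain rate g'(t) equals the habitat-wide average g(t)/(T + t).
g'(t) = 0.68·261·t^-0.32. Setting 0.68·261·t^-0.32 = 261·t^0.68/(5.8+t) gives 0.68(5.8+t) = t, so 0.32·t = 0.68×5.8.
t* = 0.68×5.8/0.32 = 12.33 min.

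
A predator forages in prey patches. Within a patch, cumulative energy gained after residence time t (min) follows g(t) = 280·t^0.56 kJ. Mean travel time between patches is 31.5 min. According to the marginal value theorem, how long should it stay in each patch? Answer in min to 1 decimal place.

40.1 min

By the marginal value theorem, leave when the instantaneous gain rate g'(t) equals the habitat-wide average g(t)/(T + t).
g'(t) = 0.56·280·t^-0.44. Setting 0.56·280·t^-0.44 = 280·t^0.56/(31.5+t) gives 0.56(31.5+t) = t, so 0.44·t = 0.56×31.5.
t* = 0.56×31.5/0.44 = 40.09 min.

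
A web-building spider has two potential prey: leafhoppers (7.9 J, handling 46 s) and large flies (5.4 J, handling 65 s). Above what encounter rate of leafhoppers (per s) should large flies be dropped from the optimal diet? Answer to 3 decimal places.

The zero-one rule: include large flies iff E₂/h₂ > λE₁/(1+λh₁). Equality gives the switch point.
λE₁h₂ = E₂ + λE₂h₁ ⇒ λ = E₂/(E₁h₂ − E₂h₁) = 5.4/(513.5 − 248.4) = 0.02037 per s.

0.020 per s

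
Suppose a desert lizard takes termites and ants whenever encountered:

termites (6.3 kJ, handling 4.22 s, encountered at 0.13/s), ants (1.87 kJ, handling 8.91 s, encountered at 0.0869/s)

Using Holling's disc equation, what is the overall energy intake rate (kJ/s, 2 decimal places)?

0.42 kJ/s

R = Σλ_iE_i / (1 + Σλ_ih_i)
Numerator: 0.13×6.3 + 0.0869×1.87 = 0.9815
Denominator: 1 + 0.13×4.22 + 0.0869×8.91 = 2.323
R = 0.9815/2.323 = 0.4225 kJ/s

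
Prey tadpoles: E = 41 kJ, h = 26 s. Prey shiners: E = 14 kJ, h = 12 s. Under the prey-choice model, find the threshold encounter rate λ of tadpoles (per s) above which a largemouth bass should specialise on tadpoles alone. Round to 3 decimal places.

0.109 per s

Drop shiners once their profitability E₂/h₂ falls below the rate achievable on tadpoles alone: E₂/h₂ = λE₁/(1 + λh₁).
Solve for λ: λE₁h₂ = E₂(1 + λh₁) → λ(E₁h₂ − E₂h₁) = E₂ → λ = E₂/(E₁h₂ − E₂h₁).
λ = 14/(41×12 − 14×26) = 14/128 = 0.1094 per s.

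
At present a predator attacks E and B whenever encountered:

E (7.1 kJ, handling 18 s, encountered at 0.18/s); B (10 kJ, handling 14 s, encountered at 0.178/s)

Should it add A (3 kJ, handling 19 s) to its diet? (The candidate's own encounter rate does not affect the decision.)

On E and B alone, R = ΣλE/(1+Σλh) = 3.058/6.732 = 0.4542 kJ/s.
A: E/h = 3/19 = 0.1579 kJ/s.
Since 0.1579 < R, time spent handling A is better spent searching.

No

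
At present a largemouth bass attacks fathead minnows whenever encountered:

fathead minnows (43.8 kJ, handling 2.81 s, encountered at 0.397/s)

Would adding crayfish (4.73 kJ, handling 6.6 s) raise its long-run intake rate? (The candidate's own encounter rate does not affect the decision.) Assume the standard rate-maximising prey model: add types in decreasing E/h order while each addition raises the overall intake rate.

No

On fathead minnows alone, R = ΣλE/(1+Σλh) = 17.39/2.116 = 8.219 kJ/s.
crayfish: E/h = 4.73/6.6 = 0.7167 kJ/s.
0.7167 < 8.219, so adding crayfish would lower the average — exclude it.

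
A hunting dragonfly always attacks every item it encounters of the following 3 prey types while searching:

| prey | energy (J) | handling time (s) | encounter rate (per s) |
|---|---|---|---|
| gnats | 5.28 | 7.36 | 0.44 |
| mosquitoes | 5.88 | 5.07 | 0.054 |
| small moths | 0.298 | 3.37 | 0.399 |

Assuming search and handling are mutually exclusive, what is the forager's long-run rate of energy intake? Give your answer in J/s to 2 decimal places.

0.47 J/s

R = (0.44×5.28 + 0.054×5.88 + 0.399×0.298) / (1 + 0.44×7.36 + 0.054×5.07 + 0.399×3.37) = 2.76/5.857 = 0.4712 J/s.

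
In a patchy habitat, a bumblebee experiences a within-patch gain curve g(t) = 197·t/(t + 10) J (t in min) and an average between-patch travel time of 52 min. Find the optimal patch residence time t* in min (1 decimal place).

22.8 min

By the marginal value theorem, leave when the instantaneous gain rate g'(t) equals the habitat-wide average g(t)/(T + t).
g'(t) = 197·10/(t + 10)². Setting 197·10/(t+10)² = 197t/[(t+10)(52+t)] gives 10(52+t) = t(t+10), so t² = 10×52 = 520.
t* = √520 = 22.8 min.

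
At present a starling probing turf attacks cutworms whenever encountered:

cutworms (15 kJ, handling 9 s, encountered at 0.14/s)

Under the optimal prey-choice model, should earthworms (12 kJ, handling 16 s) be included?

Intake rate on the current diet: R = (0.14×15) / (1 + 0.14×9) = 2.1/2.26 = 0.9292 kJ/s.
Profitability of earthworms: 12/16 = 0.75 kJ/s.
Since 0.75 < R, time spent handling earthworms is better spent searching.

No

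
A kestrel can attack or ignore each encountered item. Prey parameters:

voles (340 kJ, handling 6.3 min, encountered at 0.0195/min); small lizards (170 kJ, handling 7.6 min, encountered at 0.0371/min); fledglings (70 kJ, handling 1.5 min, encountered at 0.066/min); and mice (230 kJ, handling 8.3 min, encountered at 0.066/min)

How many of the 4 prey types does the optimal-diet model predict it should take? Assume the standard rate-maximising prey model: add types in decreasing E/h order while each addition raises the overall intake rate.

Profitabilities (E/h, kJ/min): voles 54, fledglings 46.7, mice 27.7, small lizards 22.4. Add prey in this order while the next type's profitability exceeds the intake rate on those already taken.
Rate on top 1: 5.905. fledglings: 46.7 > 5.905 → include.
Rate on top 2: 9.207. mice: 27.7 > 9.207 → include.
Rate on top 3: 14.94. small lizards: 22.4 > 14.94 → include.
Optimal diet: voles, fledglings, mice, small lizards — 4 of 4 types.

4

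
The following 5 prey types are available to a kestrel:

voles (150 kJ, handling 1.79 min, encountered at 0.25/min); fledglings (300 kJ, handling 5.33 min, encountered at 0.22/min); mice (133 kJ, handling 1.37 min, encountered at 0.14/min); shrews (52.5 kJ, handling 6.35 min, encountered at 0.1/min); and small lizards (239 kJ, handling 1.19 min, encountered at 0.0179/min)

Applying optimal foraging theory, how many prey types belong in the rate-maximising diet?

4

E/h in descending order: small lizards 201, mice 97.1, voles 83.8, fledglings 56.3, shrews 8.27 kJ/min. The optimal diet is the largest prefix of this list for which every included type satisfies E_i/h_i > R on the types above it.
Rate on top 1: 4.189. mice: 97.1 > 4.189 → include.
Rate on top 2: 18.88. voles: 83.8 > 18.88 → include.
Rate on top 3: 36.37. fledglings: 56.3 > 36.37 → include.
Rate on top 4: 44.61. shrews: 8.27 < 44.61 → exclude; stop.
Optimal diet: small lizards, mice, voles, fledglings — 4 of 5 types.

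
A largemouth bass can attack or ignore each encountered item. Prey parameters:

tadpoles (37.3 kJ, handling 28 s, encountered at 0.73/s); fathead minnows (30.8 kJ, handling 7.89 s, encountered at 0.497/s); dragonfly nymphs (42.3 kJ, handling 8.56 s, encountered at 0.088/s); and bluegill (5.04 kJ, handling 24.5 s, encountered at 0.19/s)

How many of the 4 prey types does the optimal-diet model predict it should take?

Rank by E/h (kJ/s): dragonfly nymphs 4.94, fathead minnows 3.9, tadpoles 1.33, bluegill 0.206. Include each in turn until the next type's E/h falls below the running intake rate.
Rate on top 1: 2.123. fathead minnows: 3.9 > 2.123 → include.
Rate on top 2: 3.354. tadpoles: 1.33 < 3.354 → exclude; stop.
Optimal diet: dragonfly nymphs, fathead minnows — 2 of 4 types.

2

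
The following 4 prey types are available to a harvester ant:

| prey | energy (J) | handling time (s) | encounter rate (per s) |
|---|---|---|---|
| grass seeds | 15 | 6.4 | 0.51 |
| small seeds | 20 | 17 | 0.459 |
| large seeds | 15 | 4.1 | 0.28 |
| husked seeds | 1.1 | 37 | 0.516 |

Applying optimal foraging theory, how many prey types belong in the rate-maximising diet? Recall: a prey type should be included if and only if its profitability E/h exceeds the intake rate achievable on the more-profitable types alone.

E/h in descending order: large seeds 3.66, grass seeds 2.34, small seeds 1.18, husked seeds 0.0297 J/s. The optimal diet is the largest prefix of this list for which every included type satisfies E_i/h_i > R on the types above it.
Rate on top 1: 1.955. grass seeds: 2.34 > 1.955 → include.
Rate on top 2: 2.19. small seeds: 1.18 < 2.19 → exclude; stop.
Optimal diet: large seeds, grass seeds — 2 of 4 types.

2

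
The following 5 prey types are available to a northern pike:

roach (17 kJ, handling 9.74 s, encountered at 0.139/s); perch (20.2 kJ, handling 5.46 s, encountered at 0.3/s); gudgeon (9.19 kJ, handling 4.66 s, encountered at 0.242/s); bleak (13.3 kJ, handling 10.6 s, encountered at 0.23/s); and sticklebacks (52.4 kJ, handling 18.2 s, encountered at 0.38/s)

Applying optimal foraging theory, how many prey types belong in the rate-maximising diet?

2

E/h in descending order: perch 3.7, sticklebacks 2.88, gudgeon 1.97, roach 1.75, bleak 1.25 kJ/s. The optimal diet is the largest prefix of this list for which every included type satisfies E_i/h_i > R on the types above it.
Rate on top 1: 2.297. sticklebacks: 2.88 > 2.297 → include.
Rate on top 2: 2.718. gudgeon: 1.97 < 2.718 → exclude; stop.
Optimal diet: perch, sticklebacks — 2 of 5 types.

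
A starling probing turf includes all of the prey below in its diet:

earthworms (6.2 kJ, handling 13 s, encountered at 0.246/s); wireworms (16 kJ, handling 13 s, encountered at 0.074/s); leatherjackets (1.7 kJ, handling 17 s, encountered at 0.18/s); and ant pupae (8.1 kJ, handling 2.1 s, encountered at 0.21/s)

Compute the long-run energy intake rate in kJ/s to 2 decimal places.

0.54 kJ/s

R = (0.246×6.2 + 0.074×16 + 0.18×1.7 + 0.21×8.1) / (1 + 0.246×13 + 0.074×13 + 0.18×17 + 0.21×2.1) = 4.716/8.661 = 0.5445 kJ/s.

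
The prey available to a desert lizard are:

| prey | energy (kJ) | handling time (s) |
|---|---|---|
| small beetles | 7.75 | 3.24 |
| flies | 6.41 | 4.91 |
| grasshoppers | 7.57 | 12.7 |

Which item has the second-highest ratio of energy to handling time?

flies

Profitability E/h (kJ/s): small beetles = 7.75/3.24 = 2.39, flies = 6.41/4.91 = 1.31, grasshoppers = 7.57/12.7 = 0.596.
Ranked: small beetles > flies > grasshoppers.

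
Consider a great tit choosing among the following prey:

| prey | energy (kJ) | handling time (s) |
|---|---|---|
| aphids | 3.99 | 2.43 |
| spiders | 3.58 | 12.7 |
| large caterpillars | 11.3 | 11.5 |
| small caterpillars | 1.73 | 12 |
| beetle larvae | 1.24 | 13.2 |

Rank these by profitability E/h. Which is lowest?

beetle larvae

In descending order of E/h:
aphids: 3.99/2.43 = 1.64 kJ/s
large caterpillars: 11.3/11.5 = 0.983 kJ/s
spiders: 3.58/12.7 = 0.282 kJ/s
small caterpillars: 1.73/12 = 0.144 kJ/s
beetle larvae: 1.24/13.2 = 0.0939 kJ/s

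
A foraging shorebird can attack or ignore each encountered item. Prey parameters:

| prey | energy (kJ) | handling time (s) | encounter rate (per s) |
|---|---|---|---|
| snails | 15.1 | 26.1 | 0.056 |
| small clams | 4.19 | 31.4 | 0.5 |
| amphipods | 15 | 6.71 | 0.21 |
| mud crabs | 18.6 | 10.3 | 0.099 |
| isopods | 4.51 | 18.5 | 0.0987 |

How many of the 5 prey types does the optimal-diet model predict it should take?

2

Rank by E/h (kJ/s): amphipods 2.24, mud crabs 1.81, snails 0.579, isopods 0.244, small clams 0.133. Include each in turn until the next type's E/h falls below the running intake rate.
Rate on top 1: 1.308. mud crabs: 1.81 > 1.308 → include.
Rate on top 2: 1.456. snails: 0.579 < 1.456 → exclude; stop.
Optimal diet: amphipods, mud crabs — 2 of 5 types.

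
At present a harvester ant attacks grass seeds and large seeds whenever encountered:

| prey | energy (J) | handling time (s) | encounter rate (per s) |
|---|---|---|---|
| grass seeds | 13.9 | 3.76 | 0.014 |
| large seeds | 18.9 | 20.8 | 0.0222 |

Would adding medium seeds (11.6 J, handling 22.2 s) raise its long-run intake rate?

Yes

Current rate: (0.014×13.9 + 0.0222×18.9)/(1 + 0.014×3.76 + 0.0222×20.8) = 0.4056 J/s.
medium seeds: E/h = 11.6/22.2 = 0.5225 J/s.
Since 0.5225 > R, including medium seeds increases the long-run rate.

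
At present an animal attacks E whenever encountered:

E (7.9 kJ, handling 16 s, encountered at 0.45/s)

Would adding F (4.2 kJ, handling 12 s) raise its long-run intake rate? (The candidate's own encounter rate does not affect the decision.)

No

Intake rate on the current diet: R = (0.45×7.9) / (1 + 0.45×16) = 3.555/8.2 = 0.4335 kJ/s.
Profitability of F: 4.2/12 = 0.35 kJ/s.
0.35 < 0.4335, so adding F would lower the average — exclude it.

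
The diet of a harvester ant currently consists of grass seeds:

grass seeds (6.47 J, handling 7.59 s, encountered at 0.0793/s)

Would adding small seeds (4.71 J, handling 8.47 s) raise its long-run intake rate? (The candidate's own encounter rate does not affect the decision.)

Yes

Intake rate on the current diet: R = (0.0793×6.47) / (1 + 0.0793×7.59) = 0.5131/1.602 = 0.3203 J/s.
small seeds: E/h = 4.71/8.47 = 0.5561 J/s.
Since 0.5561 > R, including small seeds increases the long-run rate.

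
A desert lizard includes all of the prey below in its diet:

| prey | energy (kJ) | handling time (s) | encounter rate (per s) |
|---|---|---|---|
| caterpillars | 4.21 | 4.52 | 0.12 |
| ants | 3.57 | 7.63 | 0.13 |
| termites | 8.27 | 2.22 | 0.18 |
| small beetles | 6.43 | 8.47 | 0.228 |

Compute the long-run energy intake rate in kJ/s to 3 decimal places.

0.807 kJ/s

Energy encountered per unit search time: 0.12×4.21 + 0.13×3.57 + 0.18×8.27 + 0.228×6.43 = 3.924 kJ/s.
Handling time per unit search time: 0.12×4.52 + 0.13×7.63 + 0.18×2.22 + 0.228×8.47 = 3.865.
Rate = 3.924/(1 + 3.865) = 0.8066 kJ/s.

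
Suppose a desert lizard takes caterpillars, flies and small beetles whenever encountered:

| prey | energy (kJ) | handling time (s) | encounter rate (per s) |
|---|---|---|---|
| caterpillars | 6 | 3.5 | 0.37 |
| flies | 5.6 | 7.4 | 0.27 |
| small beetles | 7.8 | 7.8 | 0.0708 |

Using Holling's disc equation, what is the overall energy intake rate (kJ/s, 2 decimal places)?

0.88 kJ/s

R = Σλ_iE_i / (1 + Σλ_ih_i)
Numerator: 0.37×6 + 0.27×5.6 + 0.0708×7.8 = 4.284
Denominator: 1 + 0.37×3.5 + 0.27×7.4 + 0.0708×7.8 = 4.845
R = 4.284/4.845 = 0.8842 kJ/s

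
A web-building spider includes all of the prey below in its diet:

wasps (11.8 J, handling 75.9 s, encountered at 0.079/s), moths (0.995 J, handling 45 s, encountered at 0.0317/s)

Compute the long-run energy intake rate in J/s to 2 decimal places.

R = (0.079×11.8 + 0.0317×0.995) / (1 + 0.079×75.9 + 0.0317×45) = 0.9637/8.423 = 0.1144 J/s.

0.11 J/s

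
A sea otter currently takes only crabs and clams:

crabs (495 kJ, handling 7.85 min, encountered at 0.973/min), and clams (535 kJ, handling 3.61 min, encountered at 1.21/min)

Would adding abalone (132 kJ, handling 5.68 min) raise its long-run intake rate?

No

On crabs and clams alone, R = ΣλE/(1+Σλh) = 1129/13.01 = 86.8 kJ/min.
Profitability of abalone: 132/5.68 = 23.24 kJ/min.
23.24 < 86.8, so adding abalone would lower the average — exclude it.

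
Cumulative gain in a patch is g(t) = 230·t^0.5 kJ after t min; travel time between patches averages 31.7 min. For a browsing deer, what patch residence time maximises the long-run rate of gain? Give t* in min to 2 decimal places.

31.70 min

By the marginal value theorem, leave when the instantaneous gain rate g'(t) equals the habitat-wide average g(t)/(T + t).
g'(t) = 0.5·230·t^-0.5. Setting 0.5·230·t^-0.5 = 230·t^0.5/(31.7+t) gives 0.5(31.7+t) = t, so 0.50·t = 0.5×31.7.
t* = 0.5×31.7/0.50 = 31.7 min.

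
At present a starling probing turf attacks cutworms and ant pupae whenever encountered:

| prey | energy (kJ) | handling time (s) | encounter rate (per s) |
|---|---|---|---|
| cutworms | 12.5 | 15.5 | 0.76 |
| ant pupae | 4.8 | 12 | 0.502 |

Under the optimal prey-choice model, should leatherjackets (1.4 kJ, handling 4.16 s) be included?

On cutworms and ant pupae alone, R = ΣλE/(1+Σλh) = 11.91/18.8 = 0.6334 kJ/s.
Profitability of leatherjackets: 1.4/4.16 = 0.3365 kJ/s.
Since 0.3365 < R, time spent handling leatherjackets is better spent searching.

No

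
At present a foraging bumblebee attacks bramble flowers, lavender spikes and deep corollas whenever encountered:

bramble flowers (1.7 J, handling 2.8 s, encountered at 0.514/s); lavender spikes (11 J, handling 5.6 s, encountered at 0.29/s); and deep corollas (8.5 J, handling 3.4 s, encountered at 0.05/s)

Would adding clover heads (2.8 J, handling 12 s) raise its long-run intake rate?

No

Intake rate on the current diet: R = (0.514×1.7 + 0.29×11 + 0.05×8.5) / (1 + 0.514×2.8 + 0.29×5.6 + 0.05×3.4) = 4.489/4.233 = 1.06 J/s.
clover heads: E/h = 2.8/12 = 0.2333 J/s.
0.2333 < 1.06, so adding clover heads would lower the average — exclude it.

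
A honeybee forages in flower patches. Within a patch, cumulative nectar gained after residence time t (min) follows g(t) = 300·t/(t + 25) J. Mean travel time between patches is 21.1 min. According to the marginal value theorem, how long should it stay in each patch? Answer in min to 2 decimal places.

22.97 min

Optimal t* satisfies g'(t*) = g(t*)/(T + t*).
g'(t) = 300·25/(t + 25)². Setting 300·25/(t+25)² = 300t/[(t+25)(21.1+t)] gives 25(21.1+t) = t(t+25), so t² = 25×21.1 = 527.5.
t* = √527.5 = 22.97 min.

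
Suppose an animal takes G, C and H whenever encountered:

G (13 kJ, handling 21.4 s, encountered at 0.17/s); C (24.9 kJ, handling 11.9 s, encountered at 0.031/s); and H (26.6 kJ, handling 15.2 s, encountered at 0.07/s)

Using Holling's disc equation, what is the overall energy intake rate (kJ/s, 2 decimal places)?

0.80 kJ/s

R = Σλ_iE_i / (1 + Σλ_ih_i)
Numerator: 0.17×13 + 0.031×24.9 + 0.07×26.6 = 4.844
Denominator: 1 + 0.17×21.4 + 0.031×11.9 + 0.07×15.2 = 6.071
R = 4.844/6.071 = 0.7979 kJ/s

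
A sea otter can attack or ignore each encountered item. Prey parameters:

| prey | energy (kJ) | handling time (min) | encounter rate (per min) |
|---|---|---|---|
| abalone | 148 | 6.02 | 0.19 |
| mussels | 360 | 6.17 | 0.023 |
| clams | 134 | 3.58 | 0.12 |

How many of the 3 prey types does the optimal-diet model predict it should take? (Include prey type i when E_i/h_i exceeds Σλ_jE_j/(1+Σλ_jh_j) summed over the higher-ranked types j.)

3

E/h in descending order: mussels 58.3, clams 37.4, abalone 24.6 kJ/min. The optimal diet is the largest prefix of this list for which every included type satisfies E_i/h_i > R on the types above it.
Rate on top 1: 7.251. clams: 37.4 > 7.251 → include.
Rate on top 2: 15.5. abalone: 24.6 > 15.5 → include.
Optimal diet: mussels, clams, abalone — 3 of 3 types.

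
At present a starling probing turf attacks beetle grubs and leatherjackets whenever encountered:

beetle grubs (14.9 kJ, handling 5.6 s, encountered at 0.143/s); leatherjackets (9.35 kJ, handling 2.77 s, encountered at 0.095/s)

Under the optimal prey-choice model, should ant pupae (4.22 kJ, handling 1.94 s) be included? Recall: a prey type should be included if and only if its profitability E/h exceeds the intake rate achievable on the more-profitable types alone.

Yes

Intake rate on the current diet: R = (0.143×14.9 + 0.095×9.35) / (1 + 0.143×5.6 + 0.095×2.77) = 3.019/2.064 = 1.463 kJ/s.
Profitability of ant pupae: 4.22/1.94 = 2.175 kJ/s.
2.175 > 1.463, so adding ant pupae raises the average — include it.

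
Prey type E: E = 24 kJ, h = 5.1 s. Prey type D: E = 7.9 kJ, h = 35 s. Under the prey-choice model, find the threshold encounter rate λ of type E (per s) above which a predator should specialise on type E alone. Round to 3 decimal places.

Drop type D once their profitability E₂/h₂ falls below the rate achievable on type E alone: E₂/h₂ = λE₁/(1 + λh₁).
Solve for λ: λE₁h₂ = E₂(1 + λh₁) → λ(E₁h₂ − E₂h₁) = E₂ → λ = E₂/(E₁h₂ − E₂h₁).
λ = 7.9/(24×35 − 7.9×5.1) = 7.9/799.7 = 0.009879 per s.

0.010 per s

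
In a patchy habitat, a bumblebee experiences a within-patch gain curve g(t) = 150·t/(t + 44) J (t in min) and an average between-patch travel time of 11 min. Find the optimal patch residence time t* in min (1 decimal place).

22.0 min

Maximise g(t)/(T+t): set derivative to zero → g'(t)(T+t) = g(t).
g'(t) = 150·44/(t + 44)². Setting 150·44/(t+44)² = 150t/[(t+44)(11+t)] gives 44(11+t) = t(t+44), so t² = 44×11 = 484.
t* = √484 = 22 min.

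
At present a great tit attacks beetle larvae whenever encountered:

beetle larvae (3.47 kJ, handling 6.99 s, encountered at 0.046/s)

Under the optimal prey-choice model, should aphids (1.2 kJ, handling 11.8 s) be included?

Current rate: (0.046×3.47)/(1 + 0.046×6.99) = 0.1208 kJ/s.
Profitability of aphids: 1.2/11.8 = 0.1017 kJ/s.
Since 0.1017 < R, time spent handling aphids is better spent searching.

No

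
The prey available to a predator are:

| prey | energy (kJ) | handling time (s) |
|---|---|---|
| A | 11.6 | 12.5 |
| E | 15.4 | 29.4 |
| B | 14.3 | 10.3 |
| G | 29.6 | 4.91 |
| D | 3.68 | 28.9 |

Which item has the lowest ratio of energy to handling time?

D

In descending order of E/h:
G: 29.6/4.91 = 6.03 kJ/s
B: 14.3/10.3 = 1.39 kJ/s
A: 11.6/12.5 = 0.928 kJ/s
E: 15.4/29.4 = 0.524 kJ/s
D: 3.68/28.9 = 0.127 kJ/s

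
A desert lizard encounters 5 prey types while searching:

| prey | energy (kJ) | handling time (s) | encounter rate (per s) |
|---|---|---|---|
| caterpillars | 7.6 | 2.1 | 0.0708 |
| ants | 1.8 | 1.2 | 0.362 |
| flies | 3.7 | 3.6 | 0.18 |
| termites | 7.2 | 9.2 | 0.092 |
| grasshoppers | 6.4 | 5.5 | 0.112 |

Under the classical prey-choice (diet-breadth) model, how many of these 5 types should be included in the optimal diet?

4

Rank by E/h (kJ/s): caterpillars 3.62, ants 1.5, grasshoppers 1.16, flies 1.03, termites 0.783. Include each in turn until the next type's E/h falls below the running intake rate.
Rate on top 1: 0.4684. ants: 1.5 > 0.4684 → include.
Rate on top 2: 0.7515. grasshoppers: 1.16 > 0.7515 → include.
Rate on top 3: 0.8669. flies: 1.03 > 0.8669 → include.
Rate on top 4: 0.9036. termites: 0.783 < 0.9036 → exclude; stop.
Optimal diet: caterpillars, ants, grasshoppers, flies — 4 of 5 types.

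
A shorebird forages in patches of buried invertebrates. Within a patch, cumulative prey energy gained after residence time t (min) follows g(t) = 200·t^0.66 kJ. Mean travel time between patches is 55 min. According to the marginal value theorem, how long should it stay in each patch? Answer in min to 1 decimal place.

106.8 min

Maximise g(t)/(T+t): set derivative to zero → g'(t)(T+t) = g(t).
g'(t) = 0.66·200·t^-0.34. Setting 0.66·200·t^-0.34 = 200·t^0.66/(55+t) gives 0.66(55+t) = t, so 0.34·t = 0.66×55.
t* = 0.66×55/0.34 = 106.8 min.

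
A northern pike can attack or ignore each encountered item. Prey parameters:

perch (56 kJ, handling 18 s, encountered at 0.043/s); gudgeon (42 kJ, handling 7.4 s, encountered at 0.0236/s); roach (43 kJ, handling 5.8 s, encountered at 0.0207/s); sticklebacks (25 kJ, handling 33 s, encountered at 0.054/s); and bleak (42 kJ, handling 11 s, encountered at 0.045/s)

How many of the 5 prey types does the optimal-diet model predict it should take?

Profitabilities (E/h, kJ/s): roach 7.41, gudgeon 5.68, bleak 3.82, perch 3.11, sticklebacks 0.758. Add prey in this order while the next type's profitability exceeds the intake rate on those already taken.
Rate on top 1: 0.7947. gudgeon: 5.68 > 0.7947 → include.
Rate on top 2: 1.453. bleak: 3.82 > 1.453 → include.
Rate on top 3: 2.107. perch: 3.11 > 2.107 → include.
Rate on top 4: 2.41. sticklebacks: 0.758 < 2.41 → exclude; stop.
Optimal diet: roach, gudgeon, bleak, perch — 4 of 5 types.

4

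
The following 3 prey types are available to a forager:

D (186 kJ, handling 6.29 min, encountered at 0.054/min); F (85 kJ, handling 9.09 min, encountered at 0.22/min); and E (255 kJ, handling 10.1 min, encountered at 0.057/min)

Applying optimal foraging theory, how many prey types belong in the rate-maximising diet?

E/h in descending order: D 29.6, E 25.2, F 9.35 kJ/min. The optimal diet is the largest prefix of this list for which every included type satisfies E_i/h_i > R on the types above it.
Rate on top 1: 7.497. E: 25.2 > 7.497 → include.
Rate on top 2: 12.83. F: 9.35 < 12.83 → exclude; stop.
Optimal diet: D, E — 2 of 3 types.

2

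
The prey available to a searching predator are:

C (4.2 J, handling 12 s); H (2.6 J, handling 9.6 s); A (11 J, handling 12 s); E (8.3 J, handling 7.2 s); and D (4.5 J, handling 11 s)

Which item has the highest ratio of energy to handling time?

E

Profitability E/h (J/s): C = 4.2/12 = 0.35, H = 2.6/9.6 = 0.271, A = 11/12 = 0.917, E = 8.3/7.2 = 1.15, D = 4.5/11 = 0.409.
Ranked: E > A > D > C > H.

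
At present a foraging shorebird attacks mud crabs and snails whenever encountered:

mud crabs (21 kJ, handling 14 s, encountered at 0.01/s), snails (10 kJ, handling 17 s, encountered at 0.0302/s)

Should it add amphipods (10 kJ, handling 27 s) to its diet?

On mud crabs and snails alone, R = ΣλE/(1+Σλh) = 0.512/1.653 = 0.3097 kJ/s.
amphipods: E/h = 10/27 = 0.3704 kJ/s.
0.3704 > 0.3097, so adding amphipods raises the average — include it.

Yes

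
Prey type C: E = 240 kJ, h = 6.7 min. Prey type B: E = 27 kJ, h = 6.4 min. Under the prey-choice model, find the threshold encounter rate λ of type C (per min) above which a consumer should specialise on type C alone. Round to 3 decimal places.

0.020 per min

The zero-one rule: include type B iff E₂/h₂ > λE₁/(1+λh₁). Equality gives the switch point.
λE₁h₂ = E₂ + λE₂h₁ ⇒ λ = E₂/(E₁h₂ − E₂h₁) = 27/(1536 − 180.9) = 0.01992 per min.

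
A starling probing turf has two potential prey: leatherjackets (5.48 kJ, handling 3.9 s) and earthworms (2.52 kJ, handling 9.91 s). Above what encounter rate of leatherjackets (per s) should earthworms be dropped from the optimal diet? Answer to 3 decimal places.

0.057 per s

The zero-one rule: include earthworms iff E₂/h₂ > λE₁/(1+λh₁). Equality gives the switch point.
λE₁h₂ = E₂ + λE₂h₁ ⇒ λ = E₂/(E₁h₂ − E₂h₁) = 2.52/(54.31 − 9.828) = 0.05666 per s.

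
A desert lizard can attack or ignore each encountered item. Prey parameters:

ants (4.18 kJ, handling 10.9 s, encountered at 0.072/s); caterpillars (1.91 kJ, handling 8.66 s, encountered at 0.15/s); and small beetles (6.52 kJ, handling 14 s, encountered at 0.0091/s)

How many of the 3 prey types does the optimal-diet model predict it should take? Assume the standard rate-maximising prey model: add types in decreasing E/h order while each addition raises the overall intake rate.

3

E/h in descending order: small beetles 0.466, ants 0.383, caterpillars 0.221 kJ/s. The optimal diet is the largest prefix of this list for which every included type satisfies E_i/h_i > R on the types above it.
Rate on top 1: 0.05263. ants: 0.383 > 0.05263 → include.
Rate on top 2: 0.1884. caterpillars: 0.221 > 0.1884 → include.
Optimal diet: small beetles, ants, caterpillars — 3 of 3 types.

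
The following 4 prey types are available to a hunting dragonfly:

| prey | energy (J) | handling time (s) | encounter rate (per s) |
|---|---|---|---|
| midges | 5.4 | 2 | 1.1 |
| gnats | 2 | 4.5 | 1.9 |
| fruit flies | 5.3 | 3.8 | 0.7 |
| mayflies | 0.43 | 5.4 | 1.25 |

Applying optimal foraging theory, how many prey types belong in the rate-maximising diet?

1

Rank by E/h (J/s): midges 2.7, fruit flies 1.39, gnats 0.444, mayflies 0.0796. Include each in turn until the next type's E/h falls below the running intake rate.
Rate on top 1: 1.856. fruit flies: 1.39 < 1.856 → exclude; stop.
Optimal diet: midges — 1 of 4 types.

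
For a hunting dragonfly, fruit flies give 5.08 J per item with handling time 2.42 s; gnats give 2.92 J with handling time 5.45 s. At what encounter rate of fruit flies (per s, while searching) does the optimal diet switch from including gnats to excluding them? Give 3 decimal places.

The zero-one rule: include gnats iff E₂/h₂ > λE₁/(1+λh₁). Equality gives the switch point.
λE₁h₂ = E₂ + λE₂h₁ ⇒ λ = E₂/(E₁h₂ − E₂h₁) = 2.92/(27.69 − 7.066) = 0.1416 per s.

0.142 per s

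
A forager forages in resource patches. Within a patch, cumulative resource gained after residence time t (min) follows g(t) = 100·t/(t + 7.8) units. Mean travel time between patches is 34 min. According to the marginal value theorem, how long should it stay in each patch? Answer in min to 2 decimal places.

By the marginal value theorem, leave when the instantaneous gain rate g'(t) equals the habitat-wide average g(t)/(T + t).
g'(t) = 100·7.8/(t + 7.8)². Setting 100·7.8/(t+7.8)² = 100t/[(t+7.8)(34+t)] gives 7.8(34+t) = t(t+7.8), so t² = 7.8×34 = 265.2.
t* = √265.2 = 16.28 min.

16.28 min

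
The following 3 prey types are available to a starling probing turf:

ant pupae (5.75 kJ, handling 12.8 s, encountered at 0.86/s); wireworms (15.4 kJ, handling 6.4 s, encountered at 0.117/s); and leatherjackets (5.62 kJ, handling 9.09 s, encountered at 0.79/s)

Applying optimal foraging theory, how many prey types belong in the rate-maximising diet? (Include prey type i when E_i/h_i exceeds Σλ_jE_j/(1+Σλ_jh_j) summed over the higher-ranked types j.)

1

Rank by E/h (kJ/s): wireworms 2.41, leatherjackets 0.618, ant pupae 0.449. Include each in turn until the next type's E/h falls below the running intake rate.
Rate on top 1: 1.03. leatherjackets: 0.618 < 1.03 → exclude; stop.
Optimal diet: wireworms — 1 of 3 types.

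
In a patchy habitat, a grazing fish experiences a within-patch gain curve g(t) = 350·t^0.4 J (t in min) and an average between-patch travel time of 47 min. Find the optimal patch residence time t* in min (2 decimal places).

Optimal t* satisfies g'(t*) = g(t*)/(T + t*).
g'(t) = 0.4·350·t^-0.6. Setting 0.4·350·t^-0.6 = 350·t^0.4/(47+t) gives 0.4(47+t) = t, so 0.60·t = 0.4×47.
t* = 0.4×47/0.60 = 31.33 min.

31.33 min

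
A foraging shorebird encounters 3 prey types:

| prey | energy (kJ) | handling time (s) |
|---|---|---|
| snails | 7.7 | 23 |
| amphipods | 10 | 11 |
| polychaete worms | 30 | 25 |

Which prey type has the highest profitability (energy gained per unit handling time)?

Profitability E/h (kJ/s): snails = 7.7/23 = 0.335, amphipods = 10/11 = 0.909, polychaete worms = 30/25 = 1.2.
Ranked: polychaete worms > amphipods > snails.

polychaete worms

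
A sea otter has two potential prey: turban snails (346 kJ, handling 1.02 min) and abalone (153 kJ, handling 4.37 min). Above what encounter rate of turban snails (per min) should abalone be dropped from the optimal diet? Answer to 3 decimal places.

At the threshold, the rate on turban snails alone equals the profitability of abalone: λ·346/(1 + λ·1.02) = 153/4.37 = 35.01.
Rearranging, λ(346 − 35.01×1.02) = 35.01, so λ = 35.01/310.3 = 0.1128 per min.

0.113 per min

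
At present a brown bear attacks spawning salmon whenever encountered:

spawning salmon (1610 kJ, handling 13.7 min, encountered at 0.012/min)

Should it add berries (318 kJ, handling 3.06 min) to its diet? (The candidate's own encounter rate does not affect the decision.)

Current rate: (0.012×1610)/(1 + 0.012×13.7) = 16.59 kJ/min.
berries: E/h = 318/3.06 = 103.9 kJ/min.
103.9 > 16.59, so adding berries raises the average — include it.

Yes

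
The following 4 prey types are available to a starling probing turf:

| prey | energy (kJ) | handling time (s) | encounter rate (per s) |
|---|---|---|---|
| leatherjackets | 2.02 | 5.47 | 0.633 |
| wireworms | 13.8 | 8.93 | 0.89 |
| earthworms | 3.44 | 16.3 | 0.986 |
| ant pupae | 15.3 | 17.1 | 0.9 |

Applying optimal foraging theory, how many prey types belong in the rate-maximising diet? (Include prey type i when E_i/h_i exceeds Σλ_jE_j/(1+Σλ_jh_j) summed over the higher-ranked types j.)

E/h in descending order: wireworms 1.55, ant pupae 0.895, leatherjackets 0.369, earthworms 0.211 kJ/s. The optimal diet is the largest prefix of this list for which every included type satisfies E_i/h_i > R on the types above it.
Rate on top 1: 1.373. ant pupae: 0.895 < 1.373 → exclude; stop.
Optimal diet: wireworms — 1 of 4 types.

1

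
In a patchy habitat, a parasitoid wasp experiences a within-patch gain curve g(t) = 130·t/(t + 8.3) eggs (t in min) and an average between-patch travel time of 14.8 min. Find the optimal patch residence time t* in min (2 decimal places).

11.08 min

Optimal t* satisfies g'(t*) = g(t*)/(T + t*).
g'(t) = 130·8.3/(t + 8.3)². Setting 130·8.3/(t+8.3)² = 130t/[(t+8.3)(14.8+t)] gives 8.3(14.8+t) = t(t+8.3), so t² = 8.3×14.8 = 122.8.
t* = √122.8 = 11.08 min.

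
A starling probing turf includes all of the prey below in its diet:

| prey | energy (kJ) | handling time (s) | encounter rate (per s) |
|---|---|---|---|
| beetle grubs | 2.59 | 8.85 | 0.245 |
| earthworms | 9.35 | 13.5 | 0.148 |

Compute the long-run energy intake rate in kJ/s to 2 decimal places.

R = (0.245×2.59 + 0.148×9.35) / (1 + 0.245×8.85 + 0.148×13.5) = 2.018/5.166 = 0.3907 kJ/s.

0.39 kJ/s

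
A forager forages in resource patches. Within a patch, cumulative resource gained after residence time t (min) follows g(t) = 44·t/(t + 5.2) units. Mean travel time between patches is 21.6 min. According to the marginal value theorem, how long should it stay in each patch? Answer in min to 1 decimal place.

Optimal t* satisfies g'(t*) = g(t*)/(T + t*).
g'(t) = 44·5.2/(t + 5.2)². Setting 44·5.2/(t+5.2)² = 44t/[(t+5.2)(21.6+t)] gives 5.2(21.6+t) = t(t+5.2), so t² = 5.2×21.6 = 112.3.
t* = √112.3 = 10.6 min.

10.6 min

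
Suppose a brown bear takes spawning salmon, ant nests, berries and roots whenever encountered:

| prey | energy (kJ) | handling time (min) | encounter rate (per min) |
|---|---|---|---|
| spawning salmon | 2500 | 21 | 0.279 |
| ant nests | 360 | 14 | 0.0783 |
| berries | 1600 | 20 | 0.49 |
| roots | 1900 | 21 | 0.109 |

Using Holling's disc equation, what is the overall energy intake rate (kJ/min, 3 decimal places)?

85.650 kJ/min

R = (0.279×2500 + 0.0783×360 + 0.49×1600 + 0.109×1900) / (1 + 0.279×21 + 0.0783×14 + 0.49×20 + 0.109×21) = 1717/20.04 = 85.65 kJ/min.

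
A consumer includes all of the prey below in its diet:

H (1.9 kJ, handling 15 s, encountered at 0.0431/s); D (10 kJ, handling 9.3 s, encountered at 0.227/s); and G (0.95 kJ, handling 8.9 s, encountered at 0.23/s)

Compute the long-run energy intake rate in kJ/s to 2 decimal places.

R = Σλ_iE_i / (1 + Σλ_ih_i)
Numerator: 0.0431×1.9 + 0.227×10 + 0.23×0.95 = 2.57
Denominator: 1 + 0.0431×15 + 0.227×9.3 + 0.23×8.9 = 5.805
R = 2.57/5.805 = 0.4428 kJ/s

0.44 kJ/s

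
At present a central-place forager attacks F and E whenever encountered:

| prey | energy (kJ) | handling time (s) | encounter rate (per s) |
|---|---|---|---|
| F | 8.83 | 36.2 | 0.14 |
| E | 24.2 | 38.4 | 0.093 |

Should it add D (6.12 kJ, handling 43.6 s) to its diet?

No

Intake rate on the current diet: R = (0.14×8.83 + 0.093×24.2) / (1 + 0.14×36.2 + 0.093×38.4) = 3.487/9.639 = 0.3617 kJ/s.
D: E/h = 6.12/43.6 = 0.1404 kJ/s.
Since 0.1404 < R, time spent handling D is better spent searching.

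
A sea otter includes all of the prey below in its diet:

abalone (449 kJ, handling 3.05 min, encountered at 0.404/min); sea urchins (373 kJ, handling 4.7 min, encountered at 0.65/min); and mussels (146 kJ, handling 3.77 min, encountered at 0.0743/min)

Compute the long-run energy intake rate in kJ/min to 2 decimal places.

78.08 kJ/min

R = (0.404×449 + 0.65×373 + 0.0743×146) / (1 + 0.404×3.05 + 0.65×4.7 + 0.0743×3.77) = 434.7/5.567 = 78.08 kJ/min.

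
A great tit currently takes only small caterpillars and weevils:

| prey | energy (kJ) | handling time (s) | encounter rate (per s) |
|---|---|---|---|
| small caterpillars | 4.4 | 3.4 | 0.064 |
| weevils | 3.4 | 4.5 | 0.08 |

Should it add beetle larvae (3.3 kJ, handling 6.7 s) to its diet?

Intake rate on the current diet: R = (0.064×4.4 + 0.08×3.4) / (1 + 0.064×3.4 + 0.08×4.5) = 0.5536/1.578 = 0.3509 kJ/s.
beetle larvae: E/h = 3.3/6.7 = 0.4925 kJ/s.
0.4925 > 0.3509, so adding beetle larvae raises the average — include it.

Yes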